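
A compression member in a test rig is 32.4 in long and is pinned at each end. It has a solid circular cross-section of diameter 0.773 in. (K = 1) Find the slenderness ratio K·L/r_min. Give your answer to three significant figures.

I = πd⁴/64 = π×0.773⁴/64 = 1.753×10^-2 in⁴
A = 0.4693 in²;  r_min = √(I/A) = √(1.753×10^-2/0.4693) = 0.1932 in
L_e = K·L = 1 × 32.4 = 32.40 in
λ = L_e / r_min = 32.400 / 0.1932 = 168

λ ≈ 168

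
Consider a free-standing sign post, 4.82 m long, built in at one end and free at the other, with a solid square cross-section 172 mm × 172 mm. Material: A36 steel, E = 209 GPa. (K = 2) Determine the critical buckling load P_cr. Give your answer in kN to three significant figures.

P_cr ≈ 1620 kN

I = a⁴/12 = 172⁴/12 = 7.293×10^7 mm⁴
I = 7.293×10^7 mm⁴ = 7.293×10^-5 m⁴
Effective length L_e = K·L = 2 × 4.82 = 9.640 m
P_cr = π²EI / L_e² = π² × 209×10⁹ × 7.293×10^-5 / 9.640² = 1.619×10^6 N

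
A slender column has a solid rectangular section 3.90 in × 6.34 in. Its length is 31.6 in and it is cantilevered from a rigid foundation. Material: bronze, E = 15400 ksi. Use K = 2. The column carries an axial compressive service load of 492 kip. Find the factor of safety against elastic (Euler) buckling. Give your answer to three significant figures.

Buckling occurs about the weak axis: I_min = h·b³/12 with b = 3.90 in (the shorter side).
I_min = 6.34×3.90³/12 = 31.34 in⁴
Effective length L_e = K·L = 2 × 31.6 = 63.20 in
P_cr = π²EI / L_e² = π² × 15400×10³ × 31.34 / 63.20² = 1.193×10^6 lb
Factor of safety n = P_cr / P = 1192.6 / 492 = 2.42

n ≈ 2.42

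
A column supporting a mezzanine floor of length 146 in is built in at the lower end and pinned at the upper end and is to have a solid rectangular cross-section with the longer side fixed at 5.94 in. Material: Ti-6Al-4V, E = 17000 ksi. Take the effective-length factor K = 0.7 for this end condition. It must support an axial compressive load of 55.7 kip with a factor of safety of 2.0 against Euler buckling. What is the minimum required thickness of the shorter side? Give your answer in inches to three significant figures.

b ≈ 2.41 in

Required P_cr = n·P = 2.0 × 55.7 = 111.4 kip
L_e = K·L = 0.7 × 146 = 102.2 in
Required I = P_cr·L_e²/(π²E) = 1.114×10^5 × 102.2² / (π² × 1.70×10^7) = 6.935 in⁴
Rectangle, weak axis: I_min = h·b³/12 with h = 5.94 in fixed  ⇒  b = (12I/h)^(1/3) = 2.41 in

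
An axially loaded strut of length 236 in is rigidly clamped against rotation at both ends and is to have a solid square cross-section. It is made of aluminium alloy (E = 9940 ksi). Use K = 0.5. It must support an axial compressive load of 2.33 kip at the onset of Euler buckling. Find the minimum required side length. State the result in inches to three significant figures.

L_e = K·L = 0.5 × 236 = 118.0 in
Required I = P_cr·L_e²/(π²E) = 2.330×10^3 × 118.0² / (π² × 9.94×10^6) = 0.3307 in⁴
Solid square: I = a⁴/12  ⇒  a = (12I)^(1/4) = (12×0.3307)^(1/4) = 1.41 in

a ≈ 1.41 in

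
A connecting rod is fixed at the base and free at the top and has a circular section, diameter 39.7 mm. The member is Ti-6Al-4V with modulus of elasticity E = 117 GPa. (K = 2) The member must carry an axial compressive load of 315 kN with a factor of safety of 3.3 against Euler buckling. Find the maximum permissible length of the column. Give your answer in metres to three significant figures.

L_max ≈ 0.184 m

I = πd⁴/64 = π×39.7⁴/64 = 1.219×10^5 mm⁴
I = 1.219×10^-7 m⁴
Required critical load P_cr = n·P = 3.3 × 315 = 1040 kN = 1.040×10^6 N
From P_cr = π²EI/(K·L)²:  L = (1/K)·√(π²EI/P_cr) = (1/2)·√(π²×1.17×10^11×1.219×10^-7/1.040×10^6)
L = 0.184 m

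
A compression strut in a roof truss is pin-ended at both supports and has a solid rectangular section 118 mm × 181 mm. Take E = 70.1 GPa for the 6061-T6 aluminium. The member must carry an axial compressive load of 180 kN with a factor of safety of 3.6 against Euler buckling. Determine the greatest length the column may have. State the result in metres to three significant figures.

L_max ≈ 5.14 m

Buckling occurs about the weak axis: I_min = h·b³/12 with b = 118 mm (the shorter side).
I_min = 181×118³/12 = 2.478×10^7 mm⁴
I = 2.478×10^-5 m⁴
Required critical load P_cr = n·P = 3.6 × 180 = 648.0 kN = 6.480×10^5 N
From P_cr = π²EI/(K·L)²:  L = (1/K)·√(π²EI/P_cr) = (1/1)·√(π²×7.01×10^10×2.478×10^-5/6.480×10^5)
L = 5.14 m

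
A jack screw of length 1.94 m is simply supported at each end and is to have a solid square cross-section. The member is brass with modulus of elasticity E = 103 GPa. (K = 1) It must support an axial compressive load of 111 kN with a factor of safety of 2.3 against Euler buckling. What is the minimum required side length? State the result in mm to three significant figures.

a ≈ 58.0 mm

Required P_cr = n·P = 2.3 × 111 = 255.3 kN
L_e = K·L = 1 × 1.94 = 1.940 m
Required I = P_cr·L_e²/(π²E) = 2.553×10^5 × 1.940² / (π² × 1.03×10^11) = 9.452×10^-7 m⁴
I_req = 9.452×10^5 mm⁴
Solid square: I = a⁴/12  ⇒  a = (12I)^(1/4) = (12×9.452×10^5)^(1/4) = 58.0 mm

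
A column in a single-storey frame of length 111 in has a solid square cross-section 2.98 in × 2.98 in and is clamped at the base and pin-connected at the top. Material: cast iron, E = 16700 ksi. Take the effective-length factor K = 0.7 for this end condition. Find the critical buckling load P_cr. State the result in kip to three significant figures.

P_cr ≈ 179 kip

I = a⁴/12 = 2.98⁴/12 = 6.572 in⁴
Effective length L_e = K·L = 0.7 × 111 = 77.70 in
P_cr = π²EI / L_e² = π² × 16700×10³ × 6.572 / 77.70² = 1.794×10^5 lb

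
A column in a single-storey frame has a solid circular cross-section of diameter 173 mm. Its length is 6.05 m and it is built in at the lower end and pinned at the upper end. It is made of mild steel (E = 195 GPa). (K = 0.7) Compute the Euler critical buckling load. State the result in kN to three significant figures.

P_cr ≈ 4720 kN

I = πd⁴/64 = π×173⁴/64 = 4.397×10^7 mm⁴
I = 4.397×10^7 mm⁴ = 4.397×10^-5 m⁴
Effective length L_e = K·L = 0.7 × 6.05 = 4.235 m
P_cr = π²EI / L_e² = π² × 195×10⁹ × 4.397×10^-5 / 4.235² = 4.718×10^6 N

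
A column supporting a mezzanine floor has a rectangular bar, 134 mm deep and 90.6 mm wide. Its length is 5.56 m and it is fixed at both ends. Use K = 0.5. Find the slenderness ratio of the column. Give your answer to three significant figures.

For a rectangle r_min = b/√12 = 90.6/√12 = 26.15 mm
L_e = K·L = 0.5 × 5.56 m = 2.780 m = 2780.0 mm
λ = L_e / r_min = 2780.0 / 26.15 = 106

λ ≈ 106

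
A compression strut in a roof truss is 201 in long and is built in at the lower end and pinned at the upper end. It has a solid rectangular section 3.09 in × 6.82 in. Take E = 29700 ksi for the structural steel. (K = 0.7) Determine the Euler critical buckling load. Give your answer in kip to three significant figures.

P_cr ≈ 248 kip

Buckling occurs about the weak axis: I_min = h·b³/12 with b = 3.09 in (the shorter side).
I_min = 6.82×3.09³/12 = 16.77 in⁴
Effective length L_e = K·L = 0.7 × 201 = 140.7 in
P_cr = π²EI / L_e² = π² × 29700×10³ × 16.77 / 140.7² = 2.483×10^5 lb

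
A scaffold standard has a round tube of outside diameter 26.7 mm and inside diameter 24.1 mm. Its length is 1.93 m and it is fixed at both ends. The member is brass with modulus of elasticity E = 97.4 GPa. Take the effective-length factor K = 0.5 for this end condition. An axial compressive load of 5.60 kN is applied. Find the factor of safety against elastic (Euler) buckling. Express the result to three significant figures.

d_o = 26.7 mm, d_i = 24.1 mm
I = π(d_o⁴ − d_i⁴)/64 = π(26.7⁴ − 24.10⁴)/64 = 8.388×10^3 mm⁴
I = 8.388×10^3 mm⁴ = 8.388×10^-9 m⁴
Effective length L_e = K·L = 0.5 × 1.93 = 0.9650 m
P_cr = π²EI / L_e² = π² × 97.4×10⁹ × 8.388×10^-9 / 0.9650² = 8.659×10^3 N
Factor of safety n = P_cr / P = 8.6585 / 5.60 = 1.55

n ≈ 1.55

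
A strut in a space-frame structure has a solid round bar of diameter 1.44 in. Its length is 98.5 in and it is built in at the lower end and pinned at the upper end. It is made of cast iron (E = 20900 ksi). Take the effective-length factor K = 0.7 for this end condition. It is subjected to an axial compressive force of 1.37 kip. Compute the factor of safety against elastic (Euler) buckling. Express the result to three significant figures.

I = πd⁴/64 = π×1.44⁴/64 = 0.2111 in⁴
Effective length L_e = K·L = 0.7 × 98.5 = 68.95 in
P_cr = π²EI / L_e² = π² × 20900×10³ × 0.2111 / 68.95² = 9.158×10^3 lb
Factor of safety n = P_cr / P = 9.1579 / 1.37 = 6.68

n ≈ 6.68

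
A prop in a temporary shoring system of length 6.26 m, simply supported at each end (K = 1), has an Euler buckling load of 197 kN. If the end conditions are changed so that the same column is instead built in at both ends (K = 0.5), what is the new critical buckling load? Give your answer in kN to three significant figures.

P_cr ∝ 1/K², so P_cr,new = P_cr,old × (K_old/K_new)² = 197 × (1/0.5)²
= 197 × 4.000 = 788 kN

P_cr ≈ 788 kN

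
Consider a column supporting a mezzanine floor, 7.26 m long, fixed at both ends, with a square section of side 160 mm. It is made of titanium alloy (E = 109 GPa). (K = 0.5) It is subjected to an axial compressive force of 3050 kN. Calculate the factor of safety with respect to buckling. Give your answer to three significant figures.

n ≈ 1.46

I = a⁴/12 = 160⁴/12 = 5.461×10^7 mm⁴
I = 5.461×10^7 mm⁴ = 5.461×10^-5 m⁴
Effective length L_e = K·L = 0.5 × 7.26 = 3.630 m
P_cr = π²EI / L_e² = π² × 109×10⁹ × 5.461×10^-5 / 3.630² = 4.459×10^6 N
Factor of safety n = P_cr / P = 4458.7 / 3050 = 1.46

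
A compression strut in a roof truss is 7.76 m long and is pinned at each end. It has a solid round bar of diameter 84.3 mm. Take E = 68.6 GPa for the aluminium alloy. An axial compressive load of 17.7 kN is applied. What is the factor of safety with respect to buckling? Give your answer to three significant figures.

I = πd⁴/64 = π×84.3⁴/64 = 2.479×10^6 mm⁴
I = 2.479×10^6 mm⁴ = 2.479×10^-6 m⁴
Effective length L_e = K·L = 1 × 7.76 = 7.760 m
P_cr = π²EI / L_e² = π² × 68.6×10⁹ × 2.479×10^-6 / 7.760² = 2.787×10^4 N
Factor of safety n = P_cr / P = 27.873 / 17.7 = 1.57

n ≈ 1.57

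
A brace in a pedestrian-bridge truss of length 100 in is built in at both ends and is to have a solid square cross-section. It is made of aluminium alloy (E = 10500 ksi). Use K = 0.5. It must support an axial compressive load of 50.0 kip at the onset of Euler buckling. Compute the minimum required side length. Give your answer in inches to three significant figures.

a ≈ 1.95 in

L_e = K·L = 0.5 × 100 = 50.00 in
Required I = P_cr·L_e²/(π²E) = 5.000×10^4 × 50.00² / (π² × 1.05×10^7) = 1.206 in⁴
Solid square: I = a⁴/12  ⇒  a = (12I)^(1/4) = (12×1.206)^(1/4) = 1.95 in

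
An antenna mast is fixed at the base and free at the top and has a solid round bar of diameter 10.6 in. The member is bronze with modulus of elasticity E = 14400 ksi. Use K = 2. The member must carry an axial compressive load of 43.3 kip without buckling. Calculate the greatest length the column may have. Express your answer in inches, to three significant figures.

I = πd⁴/64 = π×10.6⁴/64 = 619.7 in⁴
At the buckling limit P_cr = P = 4.330×10^4 lb
From P_cr = π²EI/(K·L)²:  L = (1/K)·√(π²EI/P_cr) = (1/2)·√(π²×1.44×10^7×619.7/4.330×10^4)
L = 713 in

L_max ≈ 713 in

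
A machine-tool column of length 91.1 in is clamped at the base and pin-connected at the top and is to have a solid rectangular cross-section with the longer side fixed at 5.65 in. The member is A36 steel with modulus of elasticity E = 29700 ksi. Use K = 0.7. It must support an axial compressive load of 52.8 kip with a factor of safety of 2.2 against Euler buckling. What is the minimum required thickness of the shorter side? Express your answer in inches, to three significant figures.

Required P_cr = n·P = 2.2 × 52.8 = 116.2 kip
L_e = K·L = 0.7 × 91.1 = 63.77 in
Required I = P_cr·L_e²/(π²E) = 1.162×10^5 × 63.77² / (π² × 2.97×10^7) = 1.612 in⁴
Rectangle, weak axis: I_min = h·b³/12 with h = 5.65 in fixed  ⇒  b = (12I/h)^(1/3) = 1.51 in

b ≈ 1.51 in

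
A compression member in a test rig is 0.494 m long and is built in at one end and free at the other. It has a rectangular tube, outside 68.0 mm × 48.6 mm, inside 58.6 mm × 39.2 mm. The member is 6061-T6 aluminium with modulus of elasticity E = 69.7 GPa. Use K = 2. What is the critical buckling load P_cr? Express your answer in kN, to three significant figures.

P_cr ≈ 251 kN

Weak-axis I_min = (h_o·b_o³ − h_i·b_i³)/12 with b_o = 48.6, b_i = 39.20 mm (shorter outer/inner sides).
I_min = (68.0×48.6³ − 58.60×39.20³)/12 = 3.563×10^5 mm⁴
I = 3.563×10^5 mm⁴ = 3.563×10^-7 m⁴
Effective length L_e = K·L = 2 × 0.494 = 0.9880 m
P_cr = π²EI / L_e² = π² × 69.7×10⁹ × 3.563×10^-7 / 0.9880² = 2.511×10^5 N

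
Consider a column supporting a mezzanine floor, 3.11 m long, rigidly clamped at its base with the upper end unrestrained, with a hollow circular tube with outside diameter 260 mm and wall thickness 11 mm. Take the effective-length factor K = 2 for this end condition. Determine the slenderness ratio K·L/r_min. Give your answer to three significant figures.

λ ≈ 70.6

Inner diameter d_i = 260 − 2×11 = 238.0 mm
I = π(d_o⁴ − d_i⁴)/64 = π(260⁴ − 238.0⁴)/64 = 6.682×10^7 mm⁴
A = 8.605×10^3 mm²;  r_min = √(I/A) = √(6.682×10^7/8.605×10^3) = 88.12 mm
L_e = K·L = 2 × 3.11 m = 6.220 m = 6220.0 mm
λ = L_e / r_min = 6220.0 / 88.12 = 70.6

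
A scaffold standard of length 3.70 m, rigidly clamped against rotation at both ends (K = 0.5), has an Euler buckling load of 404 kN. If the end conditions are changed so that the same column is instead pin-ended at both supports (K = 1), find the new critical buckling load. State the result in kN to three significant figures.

P_cr ≈ 101 kN

P_cr ∝ 1/K², so P_cr,new = P_cr,old × (K_old/K_new)² = 404 × (0.5/1)²
= 404 × 0.2500 = 101 kN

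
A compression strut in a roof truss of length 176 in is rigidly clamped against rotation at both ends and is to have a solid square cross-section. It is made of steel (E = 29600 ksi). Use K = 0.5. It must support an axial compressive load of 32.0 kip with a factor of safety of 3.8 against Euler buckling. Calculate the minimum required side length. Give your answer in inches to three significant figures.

Required P_cr = n·P = 3.8 × 32.0 = 121.6 kip
L_e = K·L = 0.5 × 176 = 88.00 in
Required I = P_cr·L_e²/(π²E) = 1.216×10^5 × 88.00² / (π² × 2.96×10^7) = 3.223 in⁴
Solid square: I = a⁴/12  ⇒  a = (12I)^(1/4) = (12×3.223)^(1/4) = 2.49 in

a ≈ 2.49 in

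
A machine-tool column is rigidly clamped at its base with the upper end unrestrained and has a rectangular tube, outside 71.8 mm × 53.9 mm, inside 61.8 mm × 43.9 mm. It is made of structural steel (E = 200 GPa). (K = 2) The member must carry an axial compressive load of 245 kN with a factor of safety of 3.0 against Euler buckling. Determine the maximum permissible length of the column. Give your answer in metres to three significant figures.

Weak-axis I_min = (h_o·b_o³ − h_i·b_i³)/12 with b_o = 53.9, b_i = 43.90 mm (shorter outer/inner sides).
I_min = (71.8×53.9³ − 61.80×43.90³)/12 = 5.012×10^5 mm⁴
I = 5.012×10^-7 m⁴
Required critical load P_cr = n·P = 3.0 × 245 = 735.0 kN = 7.350×10^5 N
From P_cr = π²EI/(K·L)²:  L = (1/K)·√(π²EI/P_cr) = (1/2)·√(π²×2.00×10^11×5.012×10^-7/7.350×10^5)
L = 0.580 m

L_max ≈ 0.580 m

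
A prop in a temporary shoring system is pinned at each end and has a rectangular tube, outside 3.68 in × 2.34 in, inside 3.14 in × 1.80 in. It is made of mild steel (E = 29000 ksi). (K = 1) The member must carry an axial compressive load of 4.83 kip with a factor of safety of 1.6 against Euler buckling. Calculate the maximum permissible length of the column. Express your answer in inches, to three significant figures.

L_max ≈ 298 in

Weak-axis I_min = (h_o·b_o³ − h_i·b_i³)/12 with b_o = 2.34, b_i = 1.800 in (shorter outer/inner sides).
I_min = (3.68×2.34³ − 3.140×1.800³)/12 = 2.403 in⁴
Required critical load P_cr = n·P = 1.6 × 4.83 = 7.728 kip = 7.728×10^3 lb
From P_cr = π²EI/(K·L)²:  L = (1/K)·√(π²EI/P_cr) = (1/1)·√(π²×2.90×10^7×2.403/7.728×10^3)
L = 298 in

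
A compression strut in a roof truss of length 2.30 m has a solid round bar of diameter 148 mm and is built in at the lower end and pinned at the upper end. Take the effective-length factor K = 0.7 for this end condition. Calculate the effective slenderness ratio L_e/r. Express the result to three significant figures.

I = πd⁴/64 = π×148⁴/64 = 2.355×10^7 mm⁴
A = 1.720×10^4 mm²;  r_min = √(I/A) = √(2.355×10^7/1.720×10^4) = 37.00 mm
L_e = K·L = 0.7 × 2.30 m = 1.610 m = 1610.0 mm
λ = L_e / r_min = 1610.0 / 37.00 = 43.5

λ ≈ 43.5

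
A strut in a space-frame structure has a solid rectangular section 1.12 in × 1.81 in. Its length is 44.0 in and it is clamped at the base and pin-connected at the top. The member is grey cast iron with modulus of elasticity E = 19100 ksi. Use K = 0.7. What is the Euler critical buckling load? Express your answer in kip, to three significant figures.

Buckling occurs about the weak axis: I_min = h·b³/12 with b = 1.12 in (the shorter side).
I_min = 1.81×1.12³/12 = 0.2119 in⁴
Effective length L_e = K·L = 0.7 × 44.0 = 30.80 in
P_cr = π²EI / L_e² = π² × 19100×10³ × 0.2119 / 30.80² = 4.211×10^4 lb

P_cr ≈ 42.1 kip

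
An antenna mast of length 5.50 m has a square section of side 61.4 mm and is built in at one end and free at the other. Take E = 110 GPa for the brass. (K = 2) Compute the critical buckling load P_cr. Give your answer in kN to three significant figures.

P_cr ≈ 10.6 kN

I = a⁴/12 = 61.4⁴/12 = 1.184×10^6 mm⁴
I = 1.184×10^6 mm⁴ = 1.184×10^-6 m⁴
Effective length L_e = K·L = 2 × 5.50 = 11.00 m
P_cr = π²EI / L_e² = π² × 110×10⁹ × 1.184×10^-6 / 11.00² = 1.063×10^4 N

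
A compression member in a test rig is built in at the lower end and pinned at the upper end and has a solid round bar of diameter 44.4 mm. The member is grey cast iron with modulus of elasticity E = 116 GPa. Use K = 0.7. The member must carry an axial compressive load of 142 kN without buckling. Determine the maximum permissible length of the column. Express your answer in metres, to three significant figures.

I = πd⁴/64 = π×44.4⁴/64 = 1.908×10^5 mm⁴
I = 1.908×10^-7 m⁴
At the buckling limit P_cr = P = 1.420×10^5 N
From P_cr = π²EI/(K·L)²:  L = (1/K)·√(π²EI/P_cr) = (1/0.7)·√(π²×1.16×10^11×1.908×10^-7/1.420×10^5)
L = 1.77 m

L_max ≈ 1.77 m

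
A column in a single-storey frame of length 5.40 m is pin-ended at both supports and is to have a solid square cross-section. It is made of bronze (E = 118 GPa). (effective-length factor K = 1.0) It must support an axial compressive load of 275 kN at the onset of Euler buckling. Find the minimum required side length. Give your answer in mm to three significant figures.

a ≈ 95.3 mm

L_e = K·L = 1 × 5.40 = 5.400 m
Required I = P_cr·L_e²/(π²E) = 2.750×10^5 × 5.400² / (π² × 1.18×10^11) = 6.886×10^-6 m⁴
I_req = 6.886×10^6 mm⁴
Solid square: I = a⁴/12  ⇒  a = (12I)^(1/4) = (12×6.886×10^6)^(1/4) = 95.3 mm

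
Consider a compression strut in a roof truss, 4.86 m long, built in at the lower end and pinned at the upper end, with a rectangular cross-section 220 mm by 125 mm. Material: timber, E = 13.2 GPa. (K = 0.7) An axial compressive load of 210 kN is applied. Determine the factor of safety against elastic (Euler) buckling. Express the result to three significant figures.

n ≈ 1.92

Buckling occurs about the weak axis: I_min = h·b³/12 with b = 125 mm (the shorter side).
I_min = 220×125³/12 = 3.581×10^7 mm⁴
I = 3.581×10^7 mm⁴ = 3.581×10^-5 m⁴
Effective length L_e = K·L = 0.7 × 4.86 = 3.402 m
P_cr = π²EI / L_e² = π² × 13.2×10⁹ × 3.581×10^-5 / 3.402² = 4.031×10^5 N
Factor of safety n = P_cr / P = 403.07 / 210 = 1.92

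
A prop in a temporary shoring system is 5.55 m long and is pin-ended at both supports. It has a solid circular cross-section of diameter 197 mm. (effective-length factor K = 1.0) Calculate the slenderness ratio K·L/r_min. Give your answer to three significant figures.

λ ≈ 113

For a solid circle r = d/4 = 197/4 = 49.25 mm
L_e = K·L = 1 × 5.55 m = 5.550 m = 5550.0 mm
λ = L_e / r_min = 5550.0 / 49.25 = 113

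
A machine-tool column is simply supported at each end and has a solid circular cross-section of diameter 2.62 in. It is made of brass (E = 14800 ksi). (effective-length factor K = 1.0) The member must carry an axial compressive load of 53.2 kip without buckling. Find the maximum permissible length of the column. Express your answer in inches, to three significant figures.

I = πd⁴/64 = π×2.62⁴/64 = 2.313 in⁴
At the buckling limit P_cr = P = 5.320×10^4 lb
From P_cr = π²EI/(K·L)²:  L = (1/K)·√(π²EI/P_cr) = (1/1)·√(π²×1.48×10^7×2.313/5.320×10^4)
L = 79.7 in

L_max ≈ 79.7 in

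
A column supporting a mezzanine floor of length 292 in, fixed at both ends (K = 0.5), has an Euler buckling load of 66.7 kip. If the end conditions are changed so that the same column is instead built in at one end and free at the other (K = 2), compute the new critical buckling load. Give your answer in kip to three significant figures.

P_cr ≈ 4.17 kip

P_cr ∝ 1/K², so P_cr,new = P_cr,old × (K_old/K_new)² = 66.7 × (0.5/2)²
= 66.7 × 0.06250 = 4.17 kip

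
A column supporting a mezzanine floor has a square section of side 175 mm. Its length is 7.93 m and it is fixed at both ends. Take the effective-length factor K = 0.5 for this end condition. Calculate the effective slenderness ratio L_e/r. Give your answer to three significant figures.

I = a⁴/12 = 175⁴/12 = 7.816×10^7 mm⁴
A = 3.062×10^4 mm²;  r_min = √(I/A) = √(7.816×10^7/3.062×10^4) = 50.52 mm
L_e = K·L = 0.5 × 7.93 m = 3.965 m = 3965.0 mm
λ = L_e / r_min = 3965.0 / 50.52 = 78.5

λ ≈ 78.5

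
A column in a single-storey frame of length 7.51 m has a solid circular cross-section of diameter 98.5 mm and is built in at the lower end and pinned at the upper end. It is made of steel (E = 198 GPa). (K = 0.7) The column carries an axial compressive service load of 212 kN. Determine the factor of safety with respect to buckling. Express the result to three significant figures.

I = πd⁴/64 = π×98.5⁴/64 = 4.621×10^6 mm⁴
I = 4.621×10^6 mm⁴ = 4.621×10^-6 m⁴
Effective length L_e = K·L = 0.7 × 7.51 = 5.257 m
P_cr = π²EI / L_e² = π² × 198×10⁹ × 4.621×10^-6 / 5.257² = 3.267×10^5 N
Factor of safety n = P_cr / P = 326.74 / 212 = 1.54

n ≈ 1.54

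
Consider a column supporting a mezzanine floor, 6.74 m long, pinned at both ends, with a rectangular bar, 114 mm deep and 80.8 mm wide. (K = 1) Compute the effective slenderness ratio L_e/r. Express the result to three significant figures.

For a rectangle r_min = b/√12 = 80.8/√12 = 23.32 mm
L_e = K·L = 1 × 6.74 m = 6.740 m = 6740.0 mm
λ = L_e / r_min = 6740.0 / 23.32 = 289

λ ≈ 289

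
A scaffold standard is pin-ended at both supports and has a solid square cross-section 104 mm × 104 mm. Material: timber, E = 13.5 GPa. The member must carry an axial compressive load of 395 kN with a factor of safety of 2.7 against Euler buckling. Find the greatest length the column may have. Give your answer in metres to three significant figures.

L_max ≈ 1.10 m

I = a⁴/12 = 104⁴/12 = 9.749×10^6 mm⁴
I = 9.749×10^-6 m⁴
Required critical load P_cr = n·P = 2.7 × 395 = 1066 kN = 1.067×10^6 N
From P_cr = π²EI/(K·L)²:  L = (1/K)·√(π²EI/P_cr) = (1/1)·√(π²×1.35×10^10×9.749×10^-6/1.067×10^6)
L = 1.10 m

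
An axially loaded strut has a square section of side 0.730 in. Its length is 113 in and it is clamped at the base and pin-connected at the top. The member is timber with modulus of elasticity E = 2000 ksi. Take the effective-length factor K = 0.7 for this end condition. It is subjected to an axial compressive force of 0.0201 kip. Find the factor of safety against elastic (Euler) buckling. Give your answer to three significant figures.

I = a⁴/12 = 0.730⁴/12 = 2.367×10^-2 in⁴
Effective length L_e = K·L = 0.7 × 113 = 79.10 in
P_cr = π²EI / L_e² = π² × 2000×10³ × 2.367×10^-2 / 79.10² = 74.66 lb
Factor of safety n = P_cr / P = 0.074660 / 0.0201 = 3.71

n ≈ 3.71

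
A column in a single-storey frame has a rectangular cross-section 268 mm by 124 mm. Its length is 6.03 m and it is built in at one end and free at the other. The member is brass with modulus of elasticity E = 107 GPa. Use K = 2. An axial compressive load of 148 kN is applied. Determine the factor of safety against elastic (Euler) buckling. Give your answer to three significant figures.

n ≈ 2.09

Buckling occurs about the weak axis: I_min = h·b³/12 with b = 124 mm (the shorter side).
I_min = 268×124³/12 = 4.258×10^7 mm⁴
I = 4.258×10^7 mm⁴ = 4.258×10^-5 m⁴
Effective length L_e = K·L = 2 × 6.03 = 12.06 m
P_cr = π²EI / L_e² = π² × 107×10⁹ × 4.258×10^-5 / 12.06² = 3.092×10^5 N
Factor of safety n = P_cr / P = 309.18 / 148 = 2.09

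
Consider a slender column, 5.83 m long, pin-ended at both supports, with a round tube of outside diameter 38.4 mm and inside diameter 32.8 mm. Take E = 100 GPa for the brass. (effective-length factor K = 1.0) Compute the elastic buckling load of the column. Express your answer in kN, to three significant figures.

P_cr ≈ 1.45 kN

d_o = 38.4 mm, d_i = 32.8 mm
I = π(d_o⁴ − d_i⁴)/64 = π(38.4⁴ − 32.80⁴)/64 = 4.992×10^4 mm⁴
I = 4.992×10^4 mm⁴ = 4.992×10^-8 m⁴
Effective length L_e = K·L = 1 × 5.83 = 5.830 m
P_cr = π²EI / L_e² = π² × 100×10⁹ × 4.992×10^-8 / 5.830² = 1.449×10^3 N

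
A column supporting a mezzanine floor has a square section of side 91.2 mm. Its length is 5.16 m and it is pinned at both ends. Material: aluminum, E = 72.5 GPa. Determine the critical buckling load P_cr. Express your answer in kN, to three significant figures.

P_cr ≈ 155 kN

I = a⁴/12 = 91.2⁴/12 = 5.765×10^6 mm⁴
I = 5.765×10^6 mm⁴ = 5.765×10^-6 m⁴
Effective length L_e = K·L = 1 × 5.16 = 5.160 m
P_cr = π²EI / L_e² = π² × 72.5×10⁹ × 5.765×10^-6 / 5.160² = 1.549×10^5 N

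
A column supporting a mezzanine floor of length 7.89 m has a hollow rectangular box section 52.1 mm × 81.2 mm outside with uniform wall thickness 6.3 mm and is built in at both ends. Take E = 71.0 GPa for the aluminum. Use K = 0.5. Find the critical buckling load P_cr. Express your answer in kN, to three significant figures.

Inner dimensions: h_i = 81.2 − 2×6.3 = 68.60 mm, b_i = 52.1 − 2×6.3 = 39.50 mm
Weak-axis I_min = (h_o·b_o³ − h_i·b_i³)/12 with b_o = 52.1, b_i = 39.50 mm (shorter outer/inner sides).
I_min = (81.2×52.1³ − 68.60×39.50³)/12 = 6.046×10^5 mm⁴
I = 6.046×10^5 mm⁴ = 6.046×10^-7 m⁴
Effective length L_e = K·L = 0.5 × 7.89 = 3.945 m
P_cr = π²EI / L_e² = π² × 71.0×10⁹ × 6.046×10^-7 / 3.945² = 2.722×10^4 N

P_cr ≈ 27.2 kN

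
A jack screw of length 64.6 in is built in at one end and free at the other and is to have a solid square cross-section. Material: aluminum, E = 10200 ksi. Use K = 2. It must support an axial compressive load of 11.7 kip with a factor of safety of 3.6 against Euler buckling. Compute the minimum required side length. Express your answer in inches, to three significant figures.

a ≈ 3.03 in

Required P_cr = n·P = 3.6 × 11.7 = 42.12 kip
L_e = K·L = 2 × 64.6 = 129.2 in
Required I = P_cr·L_e²/(π²E) = 4.212×10^4 × 129.2² / (π² × 1.02×10^7) = 6.984 in⁴
Solid square: I = a⁴/12  ⇒  a = (12I)^(1/4) = (12×6.984)^(1/4) = 3.03 in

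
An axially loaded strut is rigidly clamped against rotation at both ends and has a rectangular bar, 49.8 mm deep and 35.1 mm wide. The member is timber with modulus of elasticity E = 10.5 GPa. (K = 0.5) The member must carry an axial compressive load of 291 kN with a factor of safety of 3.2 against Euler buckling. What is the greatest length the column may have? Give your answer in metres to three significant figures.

L_max ≈ 0.283 m

Buckling occurs about the weak axis: I_min = h·b³/12 with b = 35.1 mm (the shorter side).
I_min = 49.8×35.1³/12 = 1.795×10^5 mm⁴
I = 1.795×10^-7 m⁴
Required critical load P_cr = n·P = 3.2 × 291 = 931.2 kN = 9.312×10^5 N
From P_cr = π²EI/(K·L)²:  L = (1/K)·√(π²EI/P_cr) = (1/0.5)·√(π²×1.05×10^10×1.795×10^-7/9.312×10^5)
L = 0.283 m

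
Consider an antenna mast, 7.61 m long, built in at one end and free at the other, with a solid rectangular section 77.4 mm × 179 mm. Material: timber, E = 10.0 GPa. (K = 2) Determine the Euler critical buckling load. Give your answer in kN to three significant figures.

Buckling occurs about the weak axis: I_min = h·b³/12 with b = 77.4 mm (the shorter side).
I_min = 179×77.4³/12 = 6.917×10^6 mm⁴
I = 6.917×10^6 mm⁴ = 6.917×10^-6 m⁴
Effective length L_e = K·L = 2 × 7.61 = 15.22 m
P_cr = π²EI / L_e² = π² × 10.0×10⁹ × 6.917×10^-6 / 15.22² = 2.947×10^3 N

P_cr ≈ 2.95 kN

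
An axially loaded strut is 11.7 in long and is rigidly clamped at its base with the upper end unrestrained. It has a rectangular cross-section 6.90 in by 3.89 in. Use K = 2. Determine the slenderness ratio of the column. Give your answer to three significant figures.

λ ≈ 20.8

Buckling occurs about the weak axis: I_min = h·b³/12 with b = 3.89 in (the shorter side).
I_min = 6.90×3.89³/12 = 33.85 in⁴
A = 26.84 in²;  r_min = √(I/A) = √(33.85/26.84) = 1.123 in
L_e = K·L = 2 × 11.7 = 23.40 in
λ = L_e / r_min = 23.400 / 1.123 = 20.8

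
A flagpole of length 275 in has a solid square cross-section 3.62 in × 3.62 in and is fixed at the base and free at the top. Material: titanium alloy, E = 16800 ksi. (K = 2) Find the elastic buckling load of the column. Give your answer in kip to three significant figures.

I = a⁴/12 = 3.62⁴/12 = 14.31 in⁴
Effective length L_e = K·L = 2 × 275 = 550.0 in
P_cr = π²EI / L_e² = π² × 16800×10³ × 14.31 / 550.0² = 7.844×10^3 lb

P_cr ≈ 7.84 kip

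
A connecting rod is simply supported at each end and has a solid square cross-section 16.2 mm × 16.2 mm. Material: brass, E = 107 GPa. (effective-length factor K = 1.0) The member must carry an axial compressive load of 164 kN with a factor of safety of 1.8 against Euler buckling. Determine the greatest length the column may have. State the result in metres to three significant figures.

L_max ≈ 0.143 m

I = a⁴/12 = 16.2⁴/12 = 5.740×10^3 mm⁴
I = 5.740×10^-9 m⁴
Required critical load P_cr = n·P = 1.8 × 164 = 295.2 kN = 2.952×10^5 N
From P_cr = π²EI/(K·L)²:  L = (1/K)·√(π²EI/P_cr) = (1/1)·√(π²×1.07×10^11×5.740×10^-9/2.952×10^5)
L = 0.143 m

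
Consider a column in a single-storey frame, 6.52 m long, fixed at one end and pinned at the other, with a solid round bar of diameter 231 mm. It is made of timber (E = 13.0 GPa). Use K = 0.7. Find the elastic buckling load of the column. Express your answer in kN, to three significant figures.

I = πd⁴/64 = π×231⁴/64 = 1.398×10^8 mm⁴
I = 1.398×10^8 mm⁴ = 1.398×10^-4 m⁴
Effective length L_e = K·L = 0.7 × 6.52 = 4.564 m
P_cr = π²EI / L_e² = π² × 13.0×10⁹ × 1.398×10^-4 / 4.564² = 8.609×10^5 N

P_cr ≈ 861 kN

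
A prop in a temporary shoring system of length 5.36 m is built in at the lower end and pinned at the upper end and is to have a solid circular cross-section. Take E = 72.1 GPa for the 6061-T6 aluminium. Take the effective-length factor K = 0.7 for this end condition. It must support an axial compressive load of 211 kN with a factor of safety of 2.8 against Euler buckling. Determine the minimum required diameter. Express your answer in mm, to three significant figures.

Required P_cr = n·P = 2.8 × 211 = 590.8 kN
L_e = K·L = 0.7 × 5.36 = 3.752 m
Required I = P_cr·L_e²/(π²E) = 5.908×10^5 × 3.752² / (π² × 7.21×10^10) = 1.169×10^-5 m⁴
I_req = 1.169×10^7 mm⁴
Solid circle: I = πd⁴/64  ⇒  d = (64I/π)^(1/4) = (64×1.169×10^7/π)^(1/4) = 124 mm

d ≈ 124 mm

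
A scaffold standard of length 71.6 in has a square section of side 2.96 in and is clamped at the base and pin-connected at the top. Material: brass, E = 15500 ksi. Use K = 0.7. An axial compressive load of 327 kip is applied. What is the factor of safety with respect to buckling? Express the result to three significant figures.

n ≈ 1.19

I = a⁴/12 = 2.96⁴/12 = 6.397 in⁴
Effective length L_e = K·L = 0.7 × 71.6 = 50.12 in
P_cr = π²EI / L_e² = π² × 15500×10³ × 6.397 / 50.12² = 3.896×10^5 lb
Factor of safety n = P_cr / P = 389.58 / 327 = 1.19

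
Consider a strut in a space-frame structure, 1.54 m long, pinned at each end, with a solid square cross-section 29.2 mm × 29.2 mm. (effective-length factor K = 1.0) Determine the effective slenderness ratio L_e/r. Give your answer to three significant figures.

λ ≈ 183

I = a⁴/12 = 29.2⁴/12 = 6.058×10^4 mm⁴
A = 852.6 mm²;  r_min = √(I/A) = √(6.058×10^4/852.6) = 8.429 mm
L_e = K·L = 1 × 1.54 m = 1.540 m = 1540.0 mm
λ = L_e / r_min = 1540.0 / 8.429 = 183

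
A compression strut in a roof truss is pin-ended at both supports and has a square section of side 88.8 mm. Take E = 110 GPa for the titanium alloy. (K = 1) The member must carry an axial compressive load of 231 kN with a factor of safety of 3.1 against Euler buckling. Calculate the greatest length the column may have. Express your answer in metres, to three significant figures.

L_max ≈ 2.80 m

I = a⁴/12 = 88.8⁴/12 = 5.182×10^6 mm⁴
I = 5.182×10^-6 m⁴
Required critical load P_cr = n·P = 3.1 × 231 = 716.1 kN = 7.161×10^5 N
From P_cr = π²EI/(K·L)²:  L = (1/K)·√(π²EI/P_cr) = (1/1)·√(π²×1.10×10^11×5.182×10^-6/7.161×10^5)
L = 2.80 m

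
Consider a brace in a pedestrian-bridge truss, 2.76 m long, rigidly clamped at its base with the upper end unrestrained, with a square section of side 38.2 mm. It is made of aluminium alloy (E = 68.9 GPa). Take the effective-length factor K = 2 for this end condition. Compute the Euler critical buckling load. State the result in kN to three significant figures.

P_cr ≈ 3.96 kN

I = a⁴/12 = 38.2⁴/12 = 1.774×10^5 mm⁴
I = 1.774×10^5 mm⁴ = 1.774×10^-7 m⁴
Effective length L_e = K·L = 2 × 2.76 = 5.520 m
P_cr = π²EI / L_e² = π² × 68.9×10⁹ × 1.774×10^-7 / 5.520² = 3.960×10^3 N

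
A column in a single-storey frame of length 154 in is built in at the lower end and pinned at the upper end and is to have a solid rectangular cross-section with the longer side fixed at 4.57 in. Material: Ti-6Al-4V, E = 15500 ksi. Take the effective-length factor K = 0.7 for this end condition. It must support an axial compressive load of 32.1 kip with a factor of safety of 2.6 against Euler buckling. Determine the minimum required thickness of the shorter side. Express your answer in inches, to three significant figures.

Required P_cr = n·P = 2.6 × 32.1 = 83.46 kip
L_e = K·L = 0.7 × 154 = 107.8 in
Required I = P_cr·L_e²/(π²E) = 8.346×10^4 × 107.8² / (π² × 1.55×10^7) = 6.340 in⁴
Rectangle, weak axis: I_min = h·b³/12 with h = 4.57 in fixed  ⇒  b = (12I/h)^(1/3) = 2.55 in

b ≈ 2.55 in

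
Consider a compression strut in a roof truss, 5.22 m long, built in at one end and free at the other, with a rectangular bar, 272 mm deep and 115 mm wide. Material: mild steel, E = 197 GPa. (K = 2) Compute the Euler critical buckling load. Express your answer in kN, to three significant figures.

P_cr ≈ 615 kN

Buckling occurs about the weak axis: I_min = h·b³/12 with b = 115 mm (the shorter side).
I_min = 272×115³/12 = 3.447×10^7 mm⁴
I = 3.447×10^7 mm⁴ = 3.447×10^-5 m⁴
Effective length L_e = K·L = 2 × 5.22 = 10.44 m
P_cr = π²EI / L_e² = π² × 197×10⁹ × 3.447×10^-5 / 10.44² = 6.150×10^5 N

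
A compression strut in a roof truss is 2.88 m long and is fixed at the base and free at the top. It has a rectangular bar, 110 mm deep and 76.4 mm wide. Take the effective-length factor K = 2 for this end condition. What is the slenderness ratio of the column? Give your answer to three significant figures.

Buckling occurs about the weak axis: I_min = h·b³/12 with b = 76.4 mm (the shorter side).
I_min = 110×76.4³/12 = 4.088×10^6 mm⁴
A = 8.404×10^3 mm²;  r_min = √(I/A) = √(4.088×10^6/8.404×10^3) = 22.05 mm
L_e = K·L = 2 × 2.88 m = 5.760 m = 5760.0 mm
λ = L_e / r_min = 5760.0 / 22.05 = 261

λ ≈ 261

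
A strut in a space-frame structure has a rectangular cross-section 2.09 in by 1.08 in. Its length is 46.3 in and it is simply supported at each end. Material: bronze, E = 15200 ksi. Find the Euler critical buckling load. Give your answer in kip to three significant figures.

P_cr ≈ 15.4 kip

Buckling occurs about the weak axis: I_min = h·b³/12 with b = 1.08 in (the shorter side).
I_min = 2.09×1.08³/12 = 0.2194 in⁴
Effective length L_e = K·L = 1 × 46.3 = 46.30 in
P_cr = π²EI / L_e² = π² × 15200×10³ × 0.2194 / 46.30² = 1.535×10^4 lb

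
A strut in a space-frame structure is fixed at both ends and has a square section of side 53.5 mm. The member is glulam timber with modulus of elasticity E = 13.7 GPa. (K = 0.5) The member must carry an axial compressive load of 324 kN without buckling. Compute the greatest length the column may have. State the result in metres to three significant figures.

L_max ≈ 1.07 m

I = a⁴/12 = 53.5⁴/12 = 6.827×10^5 mm⁴
I = 6.827×10^-7 m⁴
At the buckling limit P_cr = P = 3.240×10^5 N
From P_cr = π²EI/(K·L)²:  L = (1/K)·√(π²EI/P_cr) = (1/0.5)·√(π²×1.37×10^10×6.827×10^-7/3.240×10^5)
L = 1.07 m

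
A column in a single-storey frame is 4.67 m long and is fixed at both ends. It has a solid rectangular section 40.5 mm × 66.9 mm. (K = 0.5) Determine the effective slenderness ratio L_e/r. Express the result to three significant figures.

λ ≈ 200

Buckling occurs about the weak axis: I_min = h·b³/12 with b = 40.5 mm (the shorter side).
I_min = 66.9×40.5³/12 = 3.703×10^5 mm⁴
A = 2.709×10^3 mm²;  r_min = √(I/A) = √(3.703×10^5/2.709×10^3) = 11.69 mm
L_e = K·L = 0.5 × 4.67 m = 2.335 m = 2335.0 mm
λ = L_e / r_min = 2335.0 / 11.69 = 200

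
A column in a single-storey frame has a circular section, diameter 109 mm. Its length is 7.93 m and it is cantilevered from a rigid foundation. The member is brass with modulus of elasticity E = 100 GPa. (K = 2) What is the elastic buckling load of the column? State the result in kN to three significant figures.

P_cr ≈ 27.2 kN

I = πd⁴/64 = π×109⁴/64 = 6.929×10^6 mm⁴
I = 6.929×10^6 mm⁴ = 6.929×10^-6 m⁴
Effective length L_e = K·L = 2 × 7.93 = 15.86 m
P_cr = π²EI / L_e² = π² × 100×10⁹ × 6.929×10^-6 / 15.86² = 2.719×10^4 N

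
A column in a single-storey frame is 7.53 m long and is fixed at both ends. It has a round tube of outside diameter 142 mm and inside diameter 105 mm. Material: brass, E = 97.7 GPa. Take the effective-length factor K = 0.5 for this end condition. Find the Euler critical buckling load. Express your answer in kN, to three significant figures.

d_o = 142 mm, d_i = 105 mm
I = π(d_o⁴ − d_i⁴)/64 = π(142⁴ − 105.0⁴)/64 = 1.399×10^7 mm⁴
I = 1.399×10^7 mm⁴ = 1.399×10^-5 m⁴
Effective length L_e = K·L = 0.5 × 7.53 = 3.765 m
P_cr = π²EI / L_e² = π² × 97.7×10⁹ × 1.399×10^-5 / 3.765² = 9.518×10^5 N

P_cr ≈ 952 kN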